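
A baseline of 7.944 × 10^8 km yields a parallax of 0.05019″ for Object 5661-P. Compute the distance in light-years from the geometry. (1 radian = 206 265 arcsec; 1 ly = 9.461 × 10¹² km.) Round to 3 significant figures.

345 ly

θ = 0.05019″ = 0.05019/206265 = 2.4333 × 10^-7 rad.
d = B/θ = (7.944 × 10^8) / (2.4333 × 10^-7) = 3.2647 × 10^15 km = (3.2647 × 10^15) / (9.461 × 10^12) ly = 345.07 ly.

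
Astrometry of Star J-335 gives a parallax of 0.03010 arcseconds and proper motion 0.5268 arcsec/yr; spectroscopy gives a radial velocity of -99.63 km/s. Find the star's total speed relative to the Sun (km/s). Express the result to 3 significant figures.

d = 1/p = 1/0.03010″ = 33.223 pc.
v_t = 4.740 μ d = 4.740 × 0.5268 × 33.223 = 82.959 km/s.
v = √(v_r² + v_t²) = √((-99.63)² + 82.959²) = √16808.3 = 129.65 km/s.

130 km/s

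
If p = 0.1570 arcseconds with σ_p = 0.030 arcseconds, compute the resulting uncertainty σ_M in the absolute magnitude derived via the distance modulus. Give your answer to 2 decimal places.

σ_M = 0.41 mag

M = m − 5 log₁₀ d + 5 = m + 5 log₁₀ p + 5, so ∂M/∂p = 5/(p ln 10).
σ_M = (5/ln 10) · (σ_p/p) = 2.1715 × 0.030/0.1570 = 2.1715 × 0.19108 = 0.41493.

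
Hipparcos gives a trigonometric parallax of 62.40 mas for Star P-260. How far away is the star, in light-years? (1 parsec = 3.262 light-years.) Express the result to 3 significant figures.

52.3 light years

p = 62.40 mas = 0.06240 arcsec.
d = 1/p = 1/0.06240 = 16.026 pc.
In light-years: 16.026 × 3.262 = 52.277 ly.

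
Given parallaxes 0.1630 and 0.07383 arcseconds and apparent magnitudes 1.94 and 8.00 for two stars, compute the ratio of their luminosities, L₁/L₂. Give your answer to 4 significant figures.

L₁/L₂ = 54.46

d₁ = 1/p₁ = 1/0.1630″ = 6.135 pc; d₂ = 1/p₂ = 1/0.07383″ = 13.545 pc.
M₁ = m₁ − 5 log₁₀ d₁ + 5 = 1.94 − 3.9391 + 5 = 3.0009.
M₂ = 8.00 − 5.6589 + 5 = 7.3411.
L₁/L₂ = 10^(0.4(M₂ − M₁)) = 10^(0.4 × 4.3402) = 10^1.73608 = 54.46.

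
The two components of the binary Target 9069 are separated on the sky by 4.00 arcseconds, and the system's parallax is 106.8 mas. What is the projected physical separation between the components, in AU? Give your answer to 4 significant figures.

37.45 AU

d = 1/p = 1/0.1068″ = 9.3633 pc.
At distance d (pc), an angle of θ arcsec spans θ·d AU: s = 4.00 × 9.3633 = 37.453 AU.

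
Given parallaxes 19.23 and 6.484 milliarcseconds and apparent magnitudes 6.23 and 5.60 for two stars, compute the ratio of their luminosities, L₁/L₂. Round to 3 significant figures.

d₁ = 1/p₁ = 1/0.01923″ = 52.002 pc; d₂ = 1/p₂ = 1/0.006484″ = 154.23 pc.
M₁ = m₁ − 5 log₁₀ d₁ + 5 = 6.23 − 8.5801 + 5 = 2.6499.
M₂ = 5.60 − 10.9408 + 5 = -0.3408.
L₁/L₂ = 10^(0.4(M₂ − M₁)) = 10^(0.4 × (-2.9907)) = 10^(-1.19628) = 0.063639.

L₁/L₂ = 0.0636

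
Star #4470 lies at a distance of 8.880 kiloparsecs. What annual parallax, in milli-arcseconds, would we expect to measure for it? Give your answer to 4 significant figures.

d = 8.880 kpc = 8880 pc.
p = 1/d = 1/8880 = 0.00011261 arcsec.
= 0.00011261 × 1000 = 0.11261 mas.

0.1126 mas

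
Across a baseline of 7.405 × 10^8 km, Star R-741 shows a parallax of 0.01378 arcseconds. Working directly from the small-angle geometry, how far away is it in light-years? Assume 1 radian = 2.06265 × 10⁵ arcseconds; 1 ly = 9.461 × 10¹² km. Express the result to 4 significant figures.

1172 ly

θ = 0.01378″ = 0.01378/206265 = 6.6807 × 10^-8 rad.
d = B/θ = (7.405 × 10^8) / (6.6807 × 10^-8) = 1.1084 × 10^16 km = (1.1084 × 10^16) / (9.461 × 10^12) ly = 1171.5 ly.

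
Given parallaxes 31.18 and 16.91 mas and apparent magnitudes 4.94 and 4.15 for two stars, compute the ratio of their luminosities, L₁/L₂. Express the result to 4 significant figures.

d₁ = 1/p₁ = 1/0.03118″ = 32.072 pc; d₂ = 1/p₂ = 1/0.01691″ = 59.137 pc.
M₁ = m₁ − 5 log₁₀ d₁ + 5 = 4.94 − 7.5306 + 5 = 2.4094.
M₂ = 4.15 − 8.8593 + 5 = 0.2907.
L₁/L₂ = 10^(0.4(M₂ − M₁)) = 10^(0.4 × (-2.1187)) = 10^(-0.84748) = 0.14208.

L₁/L₂ = 0.1421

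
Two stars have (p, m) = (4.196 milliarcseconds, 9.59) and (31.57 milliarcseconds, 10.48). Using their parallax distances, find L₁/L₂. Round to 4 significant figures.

L₁/L₂ = 128.5

d₁ = 1/p₁ = 1/0.004196″ = 238.32 pc; d₂ = 1/p₂ = 1/0.03157″ = 31.676 pc.
M₁ = m₁ − 5 log₁₀ d₁ + 5 = 9.59 − 11.8858 + 5 = 2.7042.
M₂ = 10.48 − 7.5037 + 5 = 7.9763.
L₁/L₂ = 10^(0.4(M₂ − M₁)) = 10^(0.4 × 5.2721) = 10^2.10884 = 128.48.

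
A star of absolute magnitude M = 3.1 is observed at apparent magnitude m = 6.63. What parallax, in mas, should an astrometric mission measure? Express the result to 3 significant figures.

19.7 mas

m − M = 6.63 − 3.1 = 3.53.
d = 10^((m−M)/5 + 1) = 10^1.706 = 50.816 pc.
p = 1/d = 1/50.816 = 0.019679 arcsec = 19.679 mas.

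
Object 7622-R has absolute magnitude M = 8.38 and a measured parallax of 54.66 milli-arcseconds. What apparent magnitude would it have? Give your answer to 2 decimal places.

m = 9.69

d = 1/p = 1/0.05466″ = 18.295 pc.
m − M = 5 log₁₀ d − 5 = 5 log₁₀(18.295) − 5 = 6.3117 − 5 = 1.3117.
m = M + (m − M) = 8.38 + 1.3117 = 9.69.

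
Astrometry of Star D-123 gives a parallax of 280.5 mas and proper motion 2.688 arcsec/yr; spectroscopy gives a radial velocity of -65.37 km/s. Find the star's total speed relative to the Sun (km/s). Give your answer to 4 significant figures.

79.60 km/s

d = 1/p = 1/0.2805″ = 3.5651 pc.
v_t = 4.740 μ d = 4.740 × 2.688 × 3.5651 = 45.423 km/s.
v = √(v_r² + v_t²) = √((-65.37)² + 45.423²) = √6336.49 = 79.602 km/s.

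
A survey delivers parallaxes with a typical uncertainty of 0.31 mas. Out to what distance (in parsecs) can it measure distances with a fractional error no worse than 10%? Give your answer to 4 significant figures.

322.6 pc

σ_d/d = σ_p/p, so the condition is σ_p/p ≤ 0.10, i.e. p ≥ σ_p/0.10.
p_min = 0.31/0.10 = 3.1 mas = 0.0031 arcsec.
d_max = 1/p_min = 1/0.0031 = 322.58 pc.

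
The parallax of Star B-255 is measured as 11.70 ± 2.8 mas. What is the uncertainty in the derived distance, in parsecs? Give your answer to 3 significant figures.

20.5 pc

d = 1/p, so σ_d = σ_p / p².
σ_d = 0.00280 / (0.01170)² = 0.00280 / 0.00013689 = 20.454 pc.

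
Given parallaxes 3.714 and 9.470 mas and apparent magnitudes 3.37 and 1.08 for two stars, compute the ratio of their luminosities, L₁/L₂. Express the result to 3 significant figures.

L₁/L₂ = 0.789

d₁ = 1/p₁ = 1/0.003714″ = 269.25 pc; d₂ = 1/p₂ = 1/0.009470″ = 105.6 pc.
M₁ = m₁ − 5 log₁₀ d₁ + 5 = 3.37 − 12.1508 + 5 = -3.7808.
M₂ = 1.08 − 10.1183 + 5 = -4.0383.
L₁/L₂ = 10^(0.4(M₂ − M₁)) = 10^(0.4 × (-0.2575)) = 10^(-0.10300) = 0.78886.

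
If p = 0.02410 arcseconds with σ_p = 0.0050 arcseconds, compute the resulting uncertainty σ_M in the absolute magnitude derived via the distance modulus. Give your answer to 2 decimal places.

M = m − 5 log₁₀ d + 5 = m + 5 log₁₀ p + 5, so ∂M/∂p = 5/(p ln 10).
σ_M = (5/ln 10) · (σ_p/p) = 2.1715 × 0.0050/0.02410 = 2.1715 × 0.20747 = 0.45052.

σ_M = 0.45 mag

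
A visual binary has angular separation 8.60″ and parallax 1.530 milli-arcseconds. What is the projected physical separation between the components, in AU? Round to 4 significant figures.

5621 AU

d = 1/p = 1/0.001530″ = 653.59 pc.
At distance d (pc), an angle of θ arcsec spans θ·d AU: s = 8.60 × 653.59 = 5620.9 AU.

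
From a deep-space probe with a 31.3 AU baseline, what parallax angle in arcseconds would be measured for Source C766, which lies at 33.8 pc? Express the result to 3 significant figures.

0.926 arcsec

p (arcsec) = B (AU) / d (pc).
p = 31.3 / 33.8 = 0.92604 arcsec.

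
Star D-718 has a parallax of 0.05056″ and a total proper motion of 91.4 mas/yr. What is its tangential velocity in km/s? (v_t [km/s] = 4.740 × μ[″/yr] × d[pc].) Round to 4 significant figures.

8.569 km/s

d = 1/p = 1/0.05056″ = 19.778 pc.
μ = 91.4 mas/yr = 0.0914 ″/yr.
v_t = 4.74 × μ × d = 4.74 × 0.0914 × 19.778 = 8.5685 km/s.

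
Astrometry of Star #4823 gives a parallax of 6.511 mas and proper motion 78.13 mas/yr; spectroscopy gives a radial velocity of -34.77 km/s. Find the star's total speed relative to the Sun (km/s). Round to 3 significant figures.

d = 1/p = 1/0.006511″ = 153.59 pc.
μ = 78.13 mas/yr = 0.07813 ″/yr.
v_t = 4.740 μ d = 4.740 × 0.07813 × 153.59 = 56.88 km/s.
v = √(v_r² + v_t²) = √((-34.77)² + 56.88²) = √4444.29 = 66.666 km/s.

66.7 km/s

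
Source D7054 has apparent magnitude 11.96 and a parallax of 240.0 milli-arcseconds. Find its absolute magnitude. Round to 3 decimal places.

M = 13.861

d = 1/p = 1/0.2400″ = 4.1667 pc.
m − M = 5 log₁₀(4.1667) − 5 = 3.0990 − 5 = -1.9010.
M = m − (m − M) = 11.96 − (-1.9010) = 13.861.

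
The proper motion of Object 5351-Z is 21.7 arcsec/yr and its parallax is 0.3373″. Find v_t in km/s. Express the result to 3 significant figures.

d = 1/p = 1/0.3373″ = 2.9647 pc.
v_t = 4.74 × μ × d = 4.74 × 21.7 × 2.9647 = 304.94 km/s.

305 km/s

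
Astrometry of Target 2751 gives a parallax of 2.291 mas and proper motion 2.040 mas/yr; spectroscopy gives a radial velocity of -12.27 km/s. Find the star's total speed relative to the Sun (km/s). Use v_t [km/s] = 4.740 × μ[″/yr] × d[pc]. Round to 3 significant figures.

d = 1/p = 1/0.002291″ = 436.49 pc.
μ = 2.040 mas/yr = 0.002040 ″/yr.
v_t = 4.740 μ d = 4.740 × 0.002040 × 436.49 = 4.2207 km/s.
v = √(v_r² + v_t²) = √((-12.27)² + 4.2207²) = √168.367 = 12.976 km/s.

13.0 km/s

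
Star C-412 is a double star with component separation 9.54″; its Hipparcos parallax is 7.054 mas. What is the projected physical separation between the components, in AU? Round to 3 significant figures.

1350 AU

d = 1/p = 1/0.007054″ = 141.76 pc.
At distance d (pc), an angle of θ arcsec spans θ·d AU: s = 9.54 × 141.76 = 1352.4 AU.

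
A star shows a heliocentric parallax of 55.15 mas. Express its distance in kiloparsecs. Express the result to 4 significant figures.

p = 55.15 mas = 0.05515 arcsec.
d = 1/p = 1/0.05515 = 18.132 pc.
= 0.018132 kpc.

0.01813 kpc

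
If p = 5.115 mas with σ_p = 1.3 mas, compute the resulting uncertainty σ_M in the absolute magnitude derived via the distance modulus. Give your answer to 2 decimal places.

M = m − 5 log₁₀ d + 5 = m + 5 log₁₀ p + 5, so ∂M/∂p = 5/(p ln 10).
σ_M = (5/ln 10) · (σ_p/p) = 2.1715 × 1.3/5.115 = 2.1715 × 0.25415 = 0.55189.

σ_M = 0.55 mag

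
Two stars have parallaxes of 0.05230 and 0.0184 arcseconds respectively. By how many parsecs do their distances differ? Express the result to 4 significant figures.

d_A = 1/0.05230″ = 19.12 pc; d_B = 1/0.01840″ = 54.348 pc.
|d_B − d_A| = |54.348 − 19.12| = 35.228 pc.

35.23 pc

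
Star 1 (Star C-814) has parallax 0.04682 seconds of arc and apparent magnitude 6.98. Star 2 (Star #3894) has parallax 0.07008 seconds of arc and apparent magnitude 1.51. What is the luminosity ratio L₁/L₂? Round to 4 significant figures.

d₁ = 1/p₁ = 1/0.04682″ = 21.358 pc; d₂ = 1/p₂ = 1/0.07008″ = 14.269 pc.
M₁ = m₁ − 5 log₁₀ d₁ + 5 = 6.98 − 6.6478 + 5 = 5.3322.
M₂ = 1.51 − 5.7720 + 5 = 0.7380.
L₁/L₂ = 10^(0.4(M₂ − M₁)) = 10^(0.4 × (-4.5942)) = 10^(-1.83768) = 0.014532.

L₁/L₂ = 0.01453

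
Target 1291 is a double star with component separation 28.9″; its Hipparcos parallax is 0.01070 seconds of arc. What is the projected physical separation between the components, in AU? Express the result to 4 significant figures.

2701 AU

d = 1/p = 1/0.01070″ = 93.458 pc.
At distance d (pc), an angle of θ arcsec spans θ·d AU: s = 28.9 × 93.458 = 2700.9 AU.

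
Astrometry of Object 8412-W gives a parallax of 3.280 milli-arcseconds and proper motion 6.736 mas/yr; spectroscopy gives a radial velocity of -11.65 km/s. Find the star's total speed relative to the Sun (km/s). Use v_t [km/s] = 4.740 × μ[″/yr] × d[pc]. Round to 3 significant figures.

d = 1/p = 1/0.003280″ = 304.88 pc.
μ = 6.736 mas/yr = 0.006736 ″/yr.
v_t = 4.740 μ d = 4.740 × 0.006736 × 304.88 = 9.7344 km/s.
v = √(v_r² + v_t²) = √((-11.65)² + 9.7344²) = √230.481 = 15.182 km/s.

15.2 km/s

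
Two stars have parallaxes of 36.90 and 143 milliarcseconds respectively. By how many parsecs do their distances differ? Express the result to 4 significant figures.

d_A = 1/0.03690″ = 27.1 pc; d_B = 1/0.1430″ = 6.993 pc.
|d_B − d_A| = |6.993 − 27.1| = 20.107 pc.

20.11 pc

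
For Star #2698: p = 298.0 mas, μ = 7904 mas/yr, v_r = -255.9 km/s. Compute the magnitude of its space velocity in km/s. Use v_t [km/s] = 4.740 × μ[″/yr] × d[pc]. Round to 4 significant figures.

285.1 km/s

d = 1/p = 1/0.2980″ = 3.3557 pc.
μ = 7904 mas/yr = 7.904 ″/yr.
v_t = 4.740 μ d = 4.740 × 7.904 × 3.3557 = 125.72 km/s.
v = √(v_r² + v_t²) = √((-255.9)² + 125.72²) = √81290.3 = 285.11 km/s.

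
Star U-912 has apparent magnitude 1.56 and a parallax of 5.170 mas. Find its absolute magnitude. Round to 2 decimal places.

d = 1/p = 1/0.005170″ = 193.42 pc.
m − M = 5 log₁₀(193.42) − 5 = 11.4325 − 5 = 6.4325.
M = m − (m − M) = 1.56 − 6.4325 = -4.87.

M = -4.87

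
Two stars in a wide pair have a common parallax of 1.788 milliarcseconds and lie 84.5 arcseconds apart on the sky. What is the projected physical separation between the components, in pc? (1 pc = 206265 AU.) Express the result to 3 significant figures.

0.229 pc

d = 1/p = 1/0.001788″ = 559.28 pc.
At distance d (pc), an angle of θ arcsec spans θ·d AU: s = 84.5 × 559.28 = 47259 AU.
= 47259 / 206265 = 0.22912 pc.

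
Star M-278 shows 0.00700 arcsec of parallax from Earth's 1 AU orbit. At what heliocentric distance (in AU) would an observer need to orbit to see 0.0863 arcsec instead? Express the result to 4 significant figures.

12.33 AU

Parallax scales linearly with baseline: p ∝ B, so B = p_target / p_Earth × 1 AU.
B = 0.0863 / 0.00700 = 12.329 AU.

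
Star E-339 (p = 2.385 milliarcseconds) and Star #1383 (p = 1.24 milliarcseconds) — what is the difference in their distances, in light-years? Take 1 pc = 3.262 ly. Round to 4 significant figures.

d_A = 1/0.002385″ = 419.29 pc; d_B = 1/0.001240″ = 806.45 pc.
|d_B − d_A| = |806.45 − 419.29| = 387.16 pc = 387.16 × 3.262 ly = 1262.9 ly.

1263 ly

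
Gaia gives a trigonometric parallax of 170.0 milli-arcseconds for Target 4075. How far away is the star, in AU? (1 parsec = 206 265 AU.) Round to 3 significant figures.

1.21 × 10^6 AU

p = 170.0 milli-arcseconds = 0.1700 arcsec.
d = 1/p = 1/0.1700 = 5.8824 pc.
In AU: 5.8824 × 206265 = 1.2133 × 10^6 AU.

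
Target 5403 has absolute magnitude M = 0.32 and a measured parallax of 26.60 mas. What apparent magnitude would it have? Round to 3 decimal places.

d = 1/p = 1/0.02660″ = 37.594 pc.
m − M = 5 log₁₀ d − 5 = 5 log₁₀(37.594) − 5 = 7.8756 − 5 = 2.8756.
m = M + (m − M) = 0.32 + 2.8756 = 3.196.

m = 3.196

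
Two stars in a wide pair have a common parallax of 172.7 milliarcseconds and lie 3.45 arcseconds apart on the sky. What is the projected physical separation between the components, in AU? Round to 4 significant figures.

d = 1/p = 1/0.1727″ = 5.7904 pc.
At distance d (pc), an angle of θ arcsec spans θ·d AU: s = 3.45 × 5.7904 = 19.977 AU.

19.98 AU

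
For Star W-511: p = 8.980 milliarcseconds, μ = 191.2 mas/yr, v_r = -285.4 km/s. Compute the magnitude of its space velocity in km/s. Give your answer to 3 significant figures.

d = 1/p = 1/0.008980″ = 111.36 pc.
μ = 191.2 mas/yr = 0.1912 ″/yr.
v_t = 4.740 μ d = 4.740 × 0.1912 × 111.36 = 100.92 km/s.
v = √(v_r² + v_t²) = √((-285.4)² + 100.92²) = √91638 = 302.72 km/s.

303 km/s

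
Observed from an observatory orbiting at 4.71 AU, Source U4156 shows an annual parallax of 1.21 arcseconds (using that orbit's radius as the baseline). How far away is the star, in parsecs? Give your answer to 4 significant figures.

With baseline B (in AU) and parallax p (in arcsec), d = B/p parsecs.
d = 4.71 / 1.21 = 3.8926 pc.

3.893 pc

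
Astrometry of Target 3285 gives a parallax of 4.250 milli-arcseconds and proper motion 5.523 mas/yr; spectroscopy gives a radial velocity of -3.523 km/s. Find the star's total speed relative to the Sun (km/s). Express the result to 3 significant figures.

7.10 km/s

d = 1/p = 1/0.004250″ = 235.29 pc.
μ = 5.523 mas/yr = 0.005523 ″/yr.
v_t = 4.740 μ d = 4.740 × 0.005523 × 235.29 = 6.1597 km/s.
v = √(v_r² + v_t²) = √((-3.523)² + 6.1597²) = √50.3534 = 7.096 km/s.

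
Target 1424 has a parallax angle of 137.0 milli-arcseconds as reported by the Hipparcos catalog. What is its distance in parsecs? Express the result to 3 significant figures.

7.30 pc

p = 137.0 milli-arcseconds = 0.1370 arcsec.
d = 1/p = 1/0.1370 = 7.2993 pc.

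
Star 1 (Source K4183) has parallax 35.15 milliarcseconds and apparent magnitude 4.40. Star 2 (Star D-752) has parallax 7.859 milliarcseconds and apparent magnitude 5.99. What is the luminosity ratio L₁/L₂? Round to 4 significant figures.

d₁ = 1/p₁ = 1/0.03515″ = 28.45 pc; d₂ = 1/p₂ = 1/0.007859″ = 127.24 pc.
M₁ = m₁ − 5 log₁₀ d₁ + 5 = 4.40 − 7.2704 + 5 = 2.1296.
M₂ = 5.99 − 10.5231 + 5 = 0.4669.
L₁/L₂ = 10^(0.4(M₂ − M₁)) = 10^(0.4 × (-1.6627)) = 10^(-0.66508) = 0.21623.

L₁/L₂ = 0.2162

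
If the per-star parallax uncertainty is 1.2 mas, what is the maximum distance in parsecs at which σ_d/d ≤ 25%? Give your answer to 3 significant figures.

208 pc

σ_d/d = σ_p/p, so the condition is σ_p/p ≤ 0.25, i.e. p ≥ σ_p/0.25.
p_min = 1.2/0.25 = 4.8 mas = 0.0048 arcsec.
d_max = 1/p_min = 1/0.0048 = 208.33 pc.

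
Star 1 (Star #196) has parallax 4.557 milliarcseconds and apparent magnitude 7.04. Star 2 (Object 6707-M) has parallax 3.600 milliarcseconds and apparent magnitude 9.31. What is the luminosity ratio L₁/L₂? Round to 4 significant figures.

d₁ = 1/p₁ = 1/0.004557″ = 219.44 pc; d₂ = 1/p₂ = 1/0.003600″ = 277.78 pc.
M₁ = m₁ − 5 log₁₀ d₁ + 5 = 7.04 − 11.7066 + 5 = 0.3334.
M₂ = 9.31 − 12.2185 + 5 = 2.0915.
L₁/L₂ = 10^(0.4(M₂ − M₁)) = 10^(0.4 × 1.7581) = 10^0.70324 = 5.0494.

L₁/L₂ = 5.049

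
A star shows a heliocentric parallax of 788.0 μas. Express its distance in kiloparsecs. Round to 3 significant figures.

1.27 kpc

p = 788.0 μas = 0.0007880 arcsec.
d = 1/p = 1/0.0007880 = 1269 pc.
= 1.269 kpc.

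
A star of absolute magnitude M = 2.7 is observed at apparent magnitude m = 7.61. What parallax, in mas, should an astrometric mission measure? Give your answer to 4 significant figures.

10.42 mas

m − M = 7.61 − 2.7 = 4.91.
d = 10^((m−M)/5 + 1) = 10^1.982 = 95.94 pc.
p = 1/d = 1/95.94 = 0.010423 arcsec = 10.423 mas.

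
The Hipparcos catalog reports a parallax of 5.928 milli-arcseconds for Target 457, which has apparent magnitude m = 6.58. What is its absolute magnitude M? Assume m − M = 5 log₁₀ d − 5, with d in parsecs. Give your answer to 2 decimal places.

M = 0.44

d = 1/p = 1/0.005928″ = 168.69 pc.
m − M = 5 log₁₀(168.69) − 5 = 11.1354 − 5 = 6.1354.
M = m − (m − M) = 6.58 − 6.1354 = 0.44.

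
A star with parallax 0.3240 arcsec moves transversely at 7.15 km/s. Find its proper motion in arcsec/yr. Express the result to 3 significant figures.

0.489 arcsec/yr

d = 1/p = 1/0.3240″ = 3.0864 pc.
μ = v_t / (4.74 d) = 7.15 / (4.74 × 3.0864) = 7.15 / 14.63 = 0.48872 ″/yr.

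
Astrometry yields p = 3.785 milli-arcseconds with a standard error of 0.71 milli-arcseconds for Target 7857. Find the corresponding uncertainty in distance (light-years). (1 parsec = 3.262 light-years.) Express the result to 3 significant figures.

162 ly

d = 1/p, so σ_d = σ_p / p².
σ_d = 0.000710 / (0.003785)² = 0.000710 / 0.000014326 = 49.56 pc = 49.56 × 3.262 ly = 161.66 ly.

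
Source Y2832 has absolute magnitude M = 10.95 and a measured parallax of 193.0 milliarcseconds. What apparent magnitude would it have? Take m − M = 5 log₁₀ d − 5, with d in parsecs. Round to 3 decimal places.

d = 1/p = 1/0.1930″ = 5.1813 pc.
m − M = 5 log₁₀ d − 5 = 5 log₁₀(5.1813) − 5 = 3.5722 − 5 = -1.4278.
m = M + (m − M) = 10.95 + (-1.4278) = 9.522.

m = 9.522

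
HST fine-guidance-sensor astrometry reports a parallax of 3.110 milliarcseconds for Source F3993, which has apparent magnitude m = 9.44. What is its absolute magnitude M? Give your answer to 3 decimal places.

d = 1/p = 1/0.003110″ = 321.54 pc.
m − M = 5 log₁₀(321.54) − 5 = 12.5362 − 5 = 7.5362.
M = m − (m − M) = 9.44 − 7.5362 = 1.904.

M = 1.904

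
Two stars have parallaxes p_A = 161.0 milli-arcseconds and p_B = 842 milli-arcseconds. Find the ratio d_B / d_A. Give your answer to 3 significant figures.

Since d = 1/p, d_B/d_A = p_A/p_B.
= 161.0 / 842 = 0.19121.

0.191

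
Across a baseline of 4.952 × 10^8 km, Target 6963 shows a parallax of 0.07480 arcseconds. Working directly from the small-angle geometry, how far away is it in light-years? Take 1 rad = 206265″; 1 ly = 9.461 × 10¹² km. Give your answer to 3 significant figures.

θ = 0.07480″ = 0.07480/206265 = 3.6264 × 10^-7 rad.
d = B/θ = (4.952 × 10^8) / (3.6264 × 10^-7) = 1.3655 × 10^15 km = (1.3655 × 10^15) / (9.461 × 10^12) ly = 144.33 ly.

144 ly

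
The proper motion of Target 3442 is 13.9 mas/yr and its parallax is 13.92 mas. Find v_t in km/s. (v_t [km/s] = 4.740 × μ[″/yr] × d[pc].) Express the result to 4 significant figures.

d = 1/p = 1/0.01392″ = 71.839 pc.
μ = 13.9 mas/yr = 0.0139 ″/yr.
v_t = 4.74 × μ × d = 4.74 × 0.0139 × 71.839 = 4.7332 km/s.

4.733 km/s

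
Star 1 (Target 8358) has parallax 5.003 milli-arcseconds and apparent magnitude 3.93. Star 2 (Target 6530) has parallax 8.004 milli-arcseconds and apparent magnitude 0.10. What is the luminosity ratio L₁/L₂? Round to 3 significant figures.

d₁ = 1/p₁ = 1/0.005003″ = 199.88 pc; d₂ = 1/p₂ = 1/0.008004″ = 124.94 pc.
M₁ = m₁ − 5 log₁₀ d₁ + 5 = 3.93 − 11.5038 + 5 = -2.5738.
M₂ = 0.10 − 10.4835 + 5 = -5.3835.
L₁/L₂ = 10^(0.4(M₂ − M₁)) = 10^(0.4 × (-2.8097)) = 10^(-1.12388) = 0.075183.

L₁/L₂ = 0.0752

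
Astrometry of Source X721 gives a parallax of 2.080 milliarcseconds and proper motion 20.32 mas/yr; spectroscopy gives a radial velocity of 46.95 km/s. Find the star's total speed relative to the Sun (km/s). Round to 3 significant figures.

d = 1/p = 1/0.002080″ = 480.77 pc.
μ = 20.32 mas/yr = 0.02032 ″/yr.
v_t = 4.740 μ d = 4.740 × 0.02032 × 480.77 = 46.306 km/s.
v = √(v_r² + v_t²) = √(46.95² + 46.306²) = √4348.55 = 65.944 km/s.

65.9 km/s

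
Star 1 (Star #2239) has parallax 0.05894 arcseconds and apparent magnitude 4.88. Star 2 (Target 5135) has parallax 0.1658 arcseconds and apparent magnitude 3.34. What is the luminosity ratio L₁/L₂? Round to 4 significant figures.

d₁ = 1/p₁ = 1/0.05894″ = 16.966 pc; d₂ = 1/p₂ = 1/0.1658″ = 6.0314 pc.
M₁ = m₁ − 5 log₁₀ d₁ + 5 = 4.88 − 6.1479 + 5 = 3.7321.
M₂ = 3.34 − 3.9021 + 5 = 4.4379.
L₁/L₂ = 10^(0.4(M₂ − M₁)) = 10^(0.4 × 0.7058) = 10^0.28232 = 1.9157.

L₁/L₂ = 1.916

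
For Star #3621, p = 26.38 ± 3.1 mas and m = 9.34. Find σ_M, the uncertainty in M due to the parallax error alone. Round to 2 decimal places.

M = m − 5 log₁₀ d + 5 = m + 5 log₁₀ p + 5, so ∂M/∂p = 5/(p ln 10).
σ_M = (5/ln 10) · (σ_p/p) = 2.1715 × 3.1/26.38 = 2.1715 × 0.11751 = 0.25517.

σ_M = 0.26 mag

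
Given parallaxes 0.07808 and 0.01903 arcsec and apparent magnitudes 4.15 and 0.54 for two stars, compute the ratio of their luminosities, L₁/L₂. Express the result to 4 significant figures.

L₁/L₂ = 0.002137

d₁ = 1/p₁ = 1/0.07808″ = 12.807 pc; d₂ = 1/p₂ = 1/0.01903″ = 52.549 pc.
M₁ = m₁ − 5 log₁₀ d₁ + 5 = 4.15 − 5.5372 + 5 = 3.6128.
M₂ = 0.54 − 8.6028 + 5 = -3.0628.
L₁/L₂ = 10^(0.4(M₂ − M₁)) = 10^(0.4 × (-6.6756)) = 10^(-2.67024) = 0.0021368.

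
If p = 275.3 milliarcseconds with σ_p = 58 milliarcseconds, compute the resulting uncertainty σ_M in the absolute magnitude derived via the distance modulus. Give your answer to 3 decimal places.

M = m − 5 log₁₀ d + 5 = m + 5 log₁₀ p + 5, so ∂M/∂p = 5/(p ln 10).
σ_M = (5/ln 10) · (σ_p/p) = 2.1715 × 58/275.3 = 2.1715 × 0.21068 = 0.45749.

σ_M = 0.457 mag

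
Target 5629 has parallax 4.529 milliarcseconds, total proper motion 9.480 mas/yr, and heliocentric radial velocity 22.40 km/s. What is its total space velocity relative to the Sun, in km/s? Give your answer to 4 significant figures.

d = 1/p = 1/0.004529″ = 220.8 pc.
μ = 9.480 mas/yr = 0.009480 ″/yr.
v_t = 4.740 μ d = 4.740 × 0.009480 × 220.8 = 9.9217 km/s.
v = √(v_r² + v_t²) = √(22.40² + 9.9217²) = √600.2 = 24.499 km/s.

24.50 km/s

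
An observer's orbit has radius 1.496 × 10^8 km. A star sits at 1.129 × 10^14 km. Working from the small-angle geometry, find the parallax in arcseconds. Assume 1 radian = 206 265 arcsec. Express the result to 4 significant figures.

θ ≈ B/d = (1.496 × 10^8) / (1.129 × 10^14) = 1.3251 × 10^-6 rad.
In arcseconds: 1.3251 × 10^-6 × 206265 = 0.27332″.

0.2733 arcsec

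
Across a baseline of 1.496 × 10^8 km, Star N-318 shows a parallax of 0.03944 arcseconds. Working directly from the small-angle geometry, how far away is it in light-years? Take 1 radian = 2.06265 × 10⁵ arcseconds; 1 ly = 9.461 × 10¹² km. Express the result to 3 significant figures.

θ = 0.03944″ = 0.03944/206265 = 1.9121 × 10^-7 rad.
d = B/θ = (1.496 × 10^8) / (1.9121 × 10^-7) = 7.8239 × 10^14 km = (7.8239 × 10^14) / (9.461 × 10^12) ly = 82.696 ly.

82.7 ly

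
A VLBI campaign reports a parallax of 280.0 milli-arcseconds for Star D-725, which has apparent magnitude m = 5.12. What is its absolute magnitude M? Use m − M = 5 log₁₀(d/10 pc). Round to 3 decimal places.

M = 7.356

d = 1/p = 1/0.2800″ = 3.5714 pc.
m − M = 5 log₁₀(3.5714) − 5 = 2.7642 − 5 = -2.2358.
M = m − (m − M) = 5.12 − (-2.2358) = 7.356.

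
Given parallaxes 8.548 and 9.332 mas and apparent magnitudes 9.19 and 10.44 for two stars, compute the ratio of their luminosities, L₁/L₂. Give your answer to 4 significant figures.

L₁/L₂ = 3.769

d₁ = 1/p₁ = 1/0.008548″ = 116.99 pc; d₂ = 1/p₂ = 1/0.009332″ = 107.16 pc.
M₁ = m₁ − 5 log₁₀ d₁ + 5 = 9.19 − 10.3407 + 5 = 3.8493.
M₂ = 10.44 − 10.1502 + 5 = 5.2898.
L₁/L₂ = 10^(0.4(M₂ − M₁)) = 10^(0.4 × 1.4405) = 10^0.57620 = 3.7688.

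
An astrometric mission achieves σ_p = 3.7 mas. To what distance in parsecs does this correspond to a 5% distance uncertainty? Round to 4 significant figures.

13.51 pc

σ_d/d = σ_p/p, so the condition is σ_p/p ≤ 0.05, i.e. p ≥ σ_p/0.05.
p_min = 3.7/0.05 = 74 mas = 0.074 arcsec.
d_max = 1/p_min = 1/0.074 = 13.514 pc.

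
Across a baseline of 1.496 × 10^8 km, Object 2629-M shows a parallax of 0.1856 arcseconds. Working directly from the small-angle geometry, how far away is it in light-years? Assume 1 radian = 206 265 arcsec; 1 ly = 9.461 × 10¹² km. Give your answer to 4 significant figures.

θ = 0.1856″ = 0.1856/206265 = 8.9981 × 10^-7 rad.
d = B/θ = (1.496 × 10^8) / (8.9981 × 10^-7) = 1.6626 × 10^14 km = (1.6626 × 10^14) / (9.461 × 10^12) ly = 17.573 ly.

17.57 ly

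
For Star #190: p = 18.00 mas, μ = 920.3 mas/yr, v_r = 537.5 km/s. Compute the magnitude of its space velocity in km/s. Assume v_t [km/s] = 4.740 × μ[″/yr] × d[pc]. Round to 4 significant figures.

589.6 km/s

d = 1/p = 1/0.01800″ = 55.556 pc.
μ = 920.3 mas/yr = 0.9203 ″/yr.
v_t = 4.740 μ d = 4.740 × 0.9203 × 55.556 = 242.35 km/s.
v = √(v_r² + v_t²) = √(537.5² + 242.35²) = √347640 = 589.61 km/s.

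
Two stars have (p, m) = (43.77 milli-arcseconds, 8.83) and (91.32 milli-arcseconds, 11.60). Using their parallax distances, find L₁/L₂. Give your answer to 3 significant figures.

L₁/L₂ = 55.8

d₁ = 1/p₁ = 1/0.04377″ = 22.847 pc; d₂ = 1/p₂ = 1/0.09132″ = 10.951 pc.
M₁ = m₁ − 5 log₁₀ d₁ + 5 = 8.83 − 6.7941 + 5 = 7.0359.
M₂ = 11.60 − 5.1973 + 5 = 11.4027.
L₁/L₂ = 10^(0.4(M₂ − M₁)) = 10^(0.4 × 4.3668) = 10^1.74672 = 55.811.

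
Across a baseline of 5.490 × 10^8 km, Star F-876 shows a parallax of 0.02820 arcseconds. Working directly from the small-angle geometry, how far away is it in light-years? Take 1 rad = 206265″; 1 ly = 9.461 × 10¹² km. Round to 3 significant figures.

424 ly

θ = 0.02820″ = 0.02820/206265 = 1.3672 × 10^-7 rad.
d = B/θ = (5.490 × 10^8) / (1.3672 × 10^-7) = 4.0155 × 10^15 km = (4.0155 × 10^15) / (9.461 × 10^12) ly = 424.43 ly.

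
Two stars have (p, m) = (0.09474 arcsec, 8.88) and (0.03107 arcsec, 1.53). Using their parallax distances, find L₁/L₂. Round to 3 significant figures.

d₁ = 1/p₁ = 1/0.09474″ = 10.555 pc; d₂ = 1/p₂ = 1/0.03107″ = 32.185 pc.
M₁ = m₁ − 5 log₁₀ d₁ + 5 = 8.88 − 5.1173 + 5 = 8.7627.
M₂ = 1.53 − 7.5383 + 5 = -1.0083.
L₁/L₂ = 10^(0.4(M₂ − M₁)) = 10^(0.4 × (-9.7710)) = 10^(-3.90840) = 0.00012348.

L₁/L₂ = 0.000123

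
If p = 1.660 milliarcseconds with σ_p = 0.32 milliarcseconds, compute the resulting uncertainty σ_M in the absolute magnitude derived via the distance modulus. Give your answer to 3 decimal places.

σ_M = 0.419 mag

M = m − 5 log₁₀ d + 5 = m + 5 log₁₀ p + 5, so ∂M/∂p = 5/(p ln 10).
σ_M = (5/ln 10) · (σ_p/p) = 2.1715 × 0.32/1.660 = 2.1715 × 0.19277 = 0.4186.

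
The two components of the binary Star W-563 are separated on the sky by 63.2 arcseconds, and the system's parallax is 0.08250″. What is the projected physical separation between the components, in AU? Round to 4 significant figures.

766.1 AU

d = 1/p = 1/0.08250″ = 12.121 pc.
At distance d (pc), an angle of θ arcsec spans θ·d AU: s = 63.2 × 12.121 = 766.05 AU.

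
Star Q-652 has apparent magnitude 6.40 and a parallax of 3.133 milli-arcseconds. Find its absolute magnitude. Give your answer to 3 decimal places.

d = 1/p = 1/0.003133″ = 319.18 pc.
m − M = 5 log₁₀(319.18) − 5 = 12.5202 − 5 = 7.5202.
M = m − (m − M) = 6.40 − 7.5202 = -1.120.

M = -1.120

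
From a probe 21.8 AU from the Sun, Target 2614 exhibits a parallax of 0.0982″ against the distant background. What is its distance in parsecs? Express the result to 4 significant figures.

222.0 pc

With baseline B (in AU) and parallax p (in arcsec), d = B/p parsecs.
d = 21.8 / 0.0982 = 222 pc.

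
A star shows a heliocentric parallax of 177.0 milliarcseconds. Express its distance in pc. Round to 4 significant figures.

5.650 pc

p = 177.0 milliarcseconds = 0.1770 arcsec.
d = 1/p = 1/0.1770 = 5.6497 pc.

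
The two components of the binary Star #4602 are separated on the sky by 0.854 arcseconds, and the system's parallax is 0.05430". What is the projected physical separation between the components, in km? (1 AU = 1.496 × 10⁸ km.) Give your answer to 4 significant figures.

d = 1/p = 1/0.05430″ = 18.416 pc.
At distance d (pc), an angle of θ arcsec spans θ·d AU: s = 0.854 × 18.416 = 15.727 AU.
= 15.727 × 1.496 × 10⁸ km = 2.3528 × 10^9 km.

2.353 × 10^9 km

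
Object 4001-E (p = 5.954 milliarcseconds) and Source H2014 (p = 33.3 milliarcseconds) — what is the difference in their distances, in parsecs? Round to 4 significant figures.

137.9 pc

d_A = 1/0.005954″ = 167.95 pc; d_B = 1/0.03330″ = 30.03 pc.
|d_B − d_A| = |30.03 − 167.95| = 137.92 pc.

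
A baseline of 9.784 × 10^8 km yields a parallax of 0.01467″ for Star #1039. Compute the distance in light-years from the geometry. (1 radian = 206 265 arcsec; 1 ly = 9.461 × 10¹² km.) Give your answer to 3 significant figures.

1450 ly

θ = 0.01467″ = 0.01467/206265 = 7.1122 × 10^-8 rad.
d = B/θ = (9.784 × 10^8) / (7.1122 × 10^-8) = 1.3757 × 10^16 km = (1.3757 × 10^16) / (9.461 × 10^12) ly = 1454.1 ly.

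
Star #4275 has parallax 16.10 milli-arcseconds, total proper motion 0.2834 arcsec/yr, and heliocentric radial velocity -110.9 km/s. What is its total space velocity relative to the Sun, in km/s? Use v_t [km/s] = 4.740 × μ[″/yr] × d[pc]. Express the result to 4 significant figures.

d = 1/p = 1/0.01610″ = 62.112 pc.
v_t = 4.740 μ d = 4.740 × 0.2834 × 62.112 = 83.436 km/s.
v = √(v_r² + v_t²) = √((-110.9)² + 83.436²) = √19260.4 = 138.78 km/s.

138.8 km/s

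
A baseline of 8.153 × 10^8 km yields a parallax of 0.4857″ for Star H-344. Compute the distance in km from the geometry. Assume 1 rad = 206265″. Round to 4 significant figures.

3.462 × 10^14 km

θ = 0.4857″ = 0.4857/206265 = 2.3547 × 10^-6 rad.
d = B/θ = (8.153 × 10^8) / (2.3547 × 10^-6) = 3.4624 × 10^14 km.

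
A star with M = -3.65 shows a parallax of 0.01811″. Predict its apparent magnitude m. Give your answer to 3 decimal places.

d = 1/p = 1/0.01811″ = 55.218 pc.
m − M = 5 log₁₀ d − 5 = 5 log₁₀(55.218) − 5 = 8.7104 − 5 = 3.7104.
m = M + (m − M) = -3.65 + 3.7104 = 0.060.

m = 0.060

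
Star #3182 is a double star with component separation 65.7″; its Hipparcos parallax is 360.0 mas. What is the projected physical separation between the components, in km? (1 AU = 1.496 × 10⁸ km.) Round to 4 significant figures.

2.730 × 10^10 km

d = 1/p = 1/0.3600″ = 2.7778 pc.
At distance d (pc), an angle of θ arcsec spans θ·d AU: s = 65.7 × 2.7778 = 182.5 AU.
= 182.5 × 1.496 × 10⁸ km = 2.7302 × 10^10 km.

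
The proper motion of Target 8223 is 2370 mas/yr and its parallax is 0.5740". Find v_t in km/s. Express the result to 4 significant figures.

d = 1/p = 1/0.5740″ = 1.7422 pc.
μ = 2370 mas/yr = 2.37 ″/yr.
v_t = 4.74 × μ × d = 4.74 × 2.37 × 1.7422 = 19.572 km/s.

19.57 km/s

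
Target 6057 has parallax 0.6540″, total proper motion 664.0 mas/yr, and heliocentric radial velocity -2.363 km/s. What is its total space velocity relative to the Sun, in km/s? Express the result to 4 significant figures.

d = 1/p = 1/0.6540″ = 1.5291 pc.
μ = 664.0 mas/yr = 0.6640 ″/yr.
v_t = 4.740 μ d = 4.740 × 0.6640 × 1.5291 = 4.8126 km/s.
v = √(v_r² + v_t²) = √((-2.363)² + 4.8126²) = √28.7449 = 5.3614 km/s.

5.361 km/s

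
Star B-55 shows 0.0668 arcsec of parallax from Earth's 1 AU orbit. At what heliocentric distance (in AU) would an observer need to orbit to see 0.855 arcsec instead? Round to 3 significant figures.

Parallax scales linearly with baseline: p ∝ B, so B = p_target / p_Earth × 1 AU.
B = 0.855 / 0.0668 = 12.799 AU.

12.8 AU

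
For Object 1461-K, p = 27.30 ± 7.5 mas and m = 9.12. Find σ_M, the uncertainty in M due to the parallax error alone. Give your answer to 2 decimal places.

M = m − 5 log₁₀ d + 5 = m + 5 log₁₀ p + 5, so ∂M/∂p = 5/(p ln 10).
σ_M = (5/ln 10) · (σ_p/p) = 2.1715 × 7.5/27.30 = 2.1715 × 0.27473 = 0.59658.

σ_M = 0.60 mag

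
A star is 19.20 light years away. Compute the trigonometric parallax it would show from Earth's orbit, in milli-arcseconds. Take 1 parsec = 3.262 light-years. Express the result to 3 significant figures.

170 mas

d = 19.20 ly ÷ 3.262 = 5.886 pc.
p = 1/d = 1/5.886 = 0.16989 arcsec.
= 0.16989 × 1000 = 169.89 mas.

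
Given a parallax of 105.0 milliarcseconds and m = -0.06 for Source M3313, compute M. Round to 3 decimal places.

d = 1/p = 1/0.1050″ = 9.5238 pc.
m − M = 5 log₁₀(9.5238) − 5 = 4.8941 − 5 = -0.1059.
M = m − (m − M) = -0.06 − (-0.1059) = 0.046.

M = 0.046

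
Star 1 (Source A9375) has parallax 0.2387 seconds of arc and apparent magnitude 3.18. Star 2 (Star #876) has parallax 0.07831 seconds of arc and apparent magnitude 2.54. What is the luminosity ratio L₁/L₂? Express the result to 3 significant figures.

L₁/L₂ = 0.0597

d₁ = 1/p₁ = 1/0.2387″ = 4.1894 pc; d₂ = 1/p₂ = 1/0.07831″ = 12.77 pc.
M₁ = m₁ − 5 log₁₀ d₁ + 5 = 3.18 − 3.1108 + 5 = 5.0692.
M₂ = 2.54 − 5.5310 + 5 = 2.0090.
L₁/L₂ = 10^(0.4(M₂ − M₁)) = 10^(0.4 × (-3.0602)) = 10^(-1.22408) = 0.059693.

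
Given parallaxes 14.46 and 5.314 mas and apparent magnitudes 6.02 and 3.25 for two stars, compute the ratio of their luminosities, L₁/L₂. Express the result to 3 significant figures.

d₁ = 1/p₁ = 1/0.01446″ = 69.156 pc; d₂ = 1/p₂ = 1/0.005314″ = 188.18 pc.
M₁ = m₁ − 5 log₁₀ d₁ + 5 = 6.02 − 9.1991 + 5 = 1.8209.
M₂ = 3.25 − 11.3729 + 5 = -3.1229.
L₁/L₂ = 10^(0.4(M₂ − M₁)) = 10^(0.4 × (-4.9438)) = 10^(-1.97752) = 0.010531.

L₁/L₂ = 0.0105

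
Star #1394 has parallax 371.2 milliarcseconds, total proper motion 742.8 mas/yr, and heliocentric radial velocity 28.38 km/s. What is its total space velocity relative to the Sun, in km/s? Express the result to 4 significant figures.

29.92 km/s

d = 1/p = 1/0.3712″ = 2.694 pc.
μ = 742.8 mas/yr = 0.7428 ″/yr.
v_t = 4.740 μ d = 4.740 × 0.7428 × 2.694 = 9.4852 km/s.
v = √(v_r² + v_t²) = √(28.38² + 9.4852²) = √895.393 = 29.923 km/s.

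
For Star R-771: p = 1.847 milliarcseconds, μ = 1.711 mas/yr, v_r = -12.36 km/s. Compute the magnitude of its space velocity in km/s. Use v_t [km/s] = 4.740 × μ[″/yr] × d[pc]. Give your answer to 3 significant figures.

d = 1/p = 1/0.001847″ = 541.42 pc.
μ = 1.711 mas/yr = 0.001711 ″/yr.
v_t = 4.740 μ d = 4.740 × 0.001711 × 541.42 = 4.391 km/s.
v = √(v_r² + v_t²) = √((-12.36)² + 4.391²) = √172.05 = 13.117 km/s.

13.1 km/s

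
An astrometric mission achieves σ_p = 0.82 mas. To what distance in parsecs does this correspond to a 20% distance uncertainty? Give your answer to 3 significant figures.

244 pc

σ_d/d = σ_p/p, so the condition is σ_p/p ≤ 0.20, i.e. p ≥ σ_p/0.20.
p_min = 0.82/0.20 = 4.1 mas = 0.0041 arcsec.
d_max = 1/p_min = 1/0.0041 = 243.9 pc.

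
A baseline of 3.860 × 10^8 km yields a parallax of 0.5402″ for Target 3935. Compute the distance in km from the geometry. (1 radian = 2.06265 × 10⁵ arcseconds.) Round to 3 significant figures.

1.47 × 10^14 km

θ = 0.5402″ = 0.5402/206265 = 2.6190 × 10^-6 rad.
d = B/θ = (3.860 × 10^8) / (2.6190 × 10^-6) = 1.4738 × 10^14 km.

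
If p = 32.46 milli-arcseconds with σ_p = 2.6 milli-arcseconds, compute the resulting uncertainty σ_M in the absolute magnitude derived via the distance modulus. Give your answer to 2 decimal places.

M = m − 5 log₁₀ d + 5 = m + 5 log₁₀ p + 5, so ∂M/∂p = 5/(p ln 10).
σ_M = (5/ln 10) · (σ_p/p) = 2.1715 × 2.6/32.46 = 2.1715 × 0.080099 = 0.17393.

σ_M = 0.17 mag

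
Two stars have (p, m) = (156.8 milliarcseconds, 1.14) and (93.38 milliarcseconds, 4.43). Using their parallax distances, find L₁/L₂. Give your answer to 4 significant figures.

L₁/L₂ = 7.342

d₁ = 1/p₁ = 1/0.1568″ = 6.3776 pc; d₂ = 1/p₂ = 1/0.09338″ = 10.709 pc.
M₁ = m₁ − 5 log₁₀ d₁ + 5 = 1.14 − 4.0233 + 5 = 2.1167.
M₂ = 4.43 − 5.1487 + 5 = 4.2813.
L₁/L₂ = 10^(0.4(M₂ − M₁)) = 10^(0.4 × 2.1646) = 10^0.86584 = 7.3424.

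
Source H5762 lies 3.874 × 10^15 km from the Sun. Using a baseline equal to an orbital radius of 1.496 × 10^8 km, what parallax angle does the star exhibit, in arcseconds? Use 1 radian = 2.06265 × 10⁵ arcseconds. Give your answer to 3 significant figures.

θ ≈ B/d = (1.496 × 10^8) / (3.874 × 10^15) = 3.8616 × 10^-8 rad.
In arcseconds: 3.8616 × 10^-8 × 206265 = 0.0079651″.

0.00797 arcsec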